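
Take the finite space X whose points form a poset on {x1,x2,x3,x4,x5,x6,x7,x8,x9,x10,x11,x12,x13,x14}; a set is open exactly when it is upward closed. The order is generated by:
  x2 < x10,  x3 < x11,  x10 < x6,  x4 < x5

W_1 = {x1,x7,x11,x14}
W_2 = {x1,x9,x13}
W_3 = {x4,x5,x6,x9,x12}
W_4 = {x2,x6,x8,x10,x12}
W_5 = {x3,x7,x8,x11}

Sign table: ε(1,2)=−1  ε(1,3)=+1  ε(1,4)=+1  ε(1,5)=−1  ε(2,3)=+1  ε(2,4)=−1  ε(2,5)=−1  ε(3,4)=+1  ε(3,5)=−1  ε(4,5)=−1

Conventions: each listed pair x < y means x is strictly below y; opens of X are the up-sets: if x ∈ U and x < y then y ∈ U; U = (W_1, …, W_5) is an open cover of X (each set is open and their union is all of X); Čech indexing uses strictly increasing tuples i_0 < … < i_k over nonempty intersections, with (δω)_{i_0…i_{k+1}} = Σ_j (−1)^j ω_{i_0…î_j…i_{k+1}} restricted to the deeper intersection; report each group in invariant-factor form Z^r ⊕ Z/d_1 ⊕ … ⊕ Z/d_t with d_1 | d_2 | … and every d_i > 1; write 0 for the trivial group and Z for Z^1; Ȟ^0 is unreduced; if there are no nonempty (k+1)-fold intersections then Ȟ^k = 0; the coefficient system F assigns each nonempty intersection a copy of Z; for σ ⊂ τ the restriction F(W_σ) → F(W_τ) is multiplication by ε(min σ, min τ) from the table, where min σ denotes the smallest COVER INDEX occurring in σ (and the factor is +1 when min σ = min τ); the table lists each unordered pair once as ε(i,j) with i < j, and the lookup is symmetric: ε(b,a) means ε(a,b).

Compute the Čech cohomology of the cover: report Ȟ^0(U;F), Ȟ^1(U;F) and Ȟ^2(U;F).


nonempty intersections:
  W12={x1} W15={x7,x11} W23={x9} W34={x6,x12} W45={x8}
C dims 5,5; δ0: rk 5, SNF 1^4·2
Ȟ^0: (5−5)−0=0 ⇒ 0
Ȟ^1: (5−0)−5=0 plus torsion [2] ⇒ Z/2
Ȟ^2: (0−0)−0=0 ⇒ 0

Ȟ^0(U;F) ≅ 0, Ȟ^1(U;F) ≅ Z/2, Ȟ^2(U;F) ≅ 0


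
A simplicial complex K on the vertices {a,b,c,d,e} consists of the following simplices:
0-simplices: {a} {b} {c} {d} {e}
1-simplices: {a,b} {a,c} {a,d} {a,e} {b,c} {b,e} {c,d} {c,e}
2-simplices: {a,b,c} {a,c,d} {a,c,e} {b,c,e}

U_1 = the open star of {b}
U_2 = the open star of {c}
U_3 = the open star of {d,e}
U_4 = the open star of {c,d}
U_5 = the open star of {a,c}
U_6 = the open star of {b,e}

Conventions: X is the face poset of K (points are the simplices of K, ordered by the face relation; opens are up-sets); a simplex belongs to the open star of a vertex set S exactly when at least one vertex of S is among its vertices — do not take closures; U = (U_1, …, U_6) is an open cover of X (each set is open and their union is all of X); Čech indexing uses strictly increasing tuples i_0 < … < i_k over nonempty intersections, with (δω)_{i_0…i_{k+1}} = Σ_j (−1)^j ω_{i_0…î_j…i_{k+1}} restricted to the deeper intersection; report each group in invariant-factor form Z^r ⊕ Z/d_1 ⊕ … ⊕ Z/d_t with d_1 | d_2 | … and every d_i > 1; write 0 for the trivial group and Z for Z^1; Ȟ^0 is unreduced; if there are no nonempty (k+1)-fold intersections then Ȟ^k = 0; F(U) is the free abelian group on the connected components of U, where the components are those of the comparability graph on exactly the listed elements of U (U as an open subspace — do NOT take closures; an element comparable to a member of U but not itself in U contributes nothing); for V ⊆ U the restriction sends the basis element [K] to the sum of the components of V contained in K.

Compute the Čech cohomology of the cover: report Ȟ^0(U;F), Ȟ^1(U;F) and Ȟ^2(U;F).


nerve simplices:
  U1={{b},{a,b},{b,c},{b,e},{a,b,c},{b,c,e}} U2={{c},{a,c},{b,c},{c,d},{c,e},{a,b,c},{a,c,d},{a,c,e},{b,c,e}} U3={{d},{e},{a,d},{a,e},{b,e},{c,d},{c,e},{a,c,d},{a,c,e},{b,c,e}} U4={{c},{d},{a,c},{a,d},{b,c},{c,d},{c,e},{a,b,c},{a,c,d},{a,c,e},{b,c,e}} U5={{a},{c},{a,b},{a,c},{a,d},{a,e},{b,c},{c,d},{c,e},{a,b,c},{a,c,d},{a,c,e},{b,c,e}} U6={{b},{e},{a,b},{a,e},{b,c},{b,e},{c,e},{a,b,c},{a,c,e},{b,c,e}}
  U12={{b,c},{a,b,c},{b,c,e}} U13={{b,e},{b,c,e}} U14={{b,c},{a,b,c},{b,c,e}} U15={{a,b},{b,c},{a,b,c},{b,c,e}} U16={{b},{a,b},{b,c},{b,e},{a,b,c},{b,c,e}} U23={{c,d},{c,e},{a,c,d},{a,c,e},{b,c,e}} U24={{c},{a,c},{b,c},{c,d},{c,e},{a,b,c},{a,c,d},{a,c,e},{b,c,e}} U25={{c},{a,c},{b,c},{c,d},{c,e},{a,b,c},{a,c,d},{a,c,e},{b,c,e}} U26={{b,c},{c,e},{a,b,c},{a,c,e},{b,c,e}} U34={{d},{a,d},{c,d},{c,e},{a,c,d},{a,c,e},{b,c,e}} U35={{a,d},{a,e},{c,d},{c,e},{a,c,d},{a,c,e},{b,c,e}} U36={{e},{a,e},{b,e},{c,e},{a,c,e},{b,c,e}} U45={{c},{a,c},{a,d},{b,c},{c,d},{c,e},{a,b,c},{a,c,d},{a,c,e},{b,c,e}} U46={{b,c},{c,e},{a,b,c},{a,c,e},{b,c,e}} U56={{a,b},{a,e},{b,c},{c,e},{a,b,c},{a,c,e},{b,c,e}}
  U123={{b,c,e}} U124={{b,c},{a,b,c},{b,c,e}} U125={{b,c},{a,b,c},{b,c,e}} U126={{b,c},{a,b,c},{b,c,e}} U134={{b,c,e}} U135={{b,c,e}} U136={{b,e},{b,c,e}} U145={{b,c},{a,b,c},{b,c,e}} U146={{b,c},{a,b,c},{b,c,e}} U156={{a,b},{b,c},{a,b,c},{b,c,e}} U234={{c,d},{c,e},{a,c,d},{a,c,e},{b,c,e}} U235={{c,d},{c,e},{a,c,d},{a,c,e},{b,c,e}} U236={{c,e},{a,c,e},{b,c,e}} U245={{c},{a,c},{b,c},{c,d},{c,e},{a,b,c},{a,c,d},{a,c,e},{b,c,e}} U246={{b,c},{c,e},{a,b,c},{a,c,e},{b,c,e}} U256={{b,c},{c,e},{a,b,c},{a,c,e},{b,c,e}} U345={{a,d},{c,d},{c,e},{a,c,d},{a,c,e},{b,c,e}} U346={{c,e},{a,c,e},{b,c,e}} U356={{a,e},{c,e},{a,c,e},{b,c,e}} U456={{b,c},{c,e},{a,b,c},{a,c,e},{b,c,e}}
  U1234={{b,c,e}} U1235={{b,c,e}} U1236={{b,c,e}} U1245={{b,c},{a,b,c},{b,c,e}} U1246={{b,c},{a,b,c},{b,c,e}} U1256={{b,c},{a,b,c},{b,c,e}} U1345={{b,c,e}} U1346={{b,c,e}} U1356={{b,c,e}} U1456={{b,c},{a,b,c},{b,c,e}} U2345={{c,d},{c,e},{a,c,d},{a,c,e},{b,c,e}} U2346={{c,e},{a,c,e},{b,c,e}} U2356={{c,e},{a,c,e},{b,c,e}} U2456={{b,c},{c,e},{a,b,c},{a,c,e},{b,c,e}} U3456={{c,e},{a,c,e},{b,c,e}}
  U12345={{b,c,e}} U12346={{b,c,e}} U12356={{b,c,e}} U12456={{b,c},{a,b,c},{b,c,e}} U13456={{b,c,e}} U23456={{c,e},{a,c,e},{b,c,e}}
  U123456={{b,c,e}}
components per intersection:
  U1: {{b},{a,b},{b,c},{b,e},{a,b,c},{b,c,e}}
  U2: {{c},{a,c},{b,c},{c,d},{c,e},{a,b,c},{a,c,d},{a,c,e},{b,c,e}}
  U3: {{d},{a,d},{c,d},{a,c,d}} {{e},{a,e},{b,e},{c,e},{a,c,e},{b,c,e}}
  U4: {{c},{d},{a,c},{a,d},{b,c},{c,d},{c,e},{a,b,c},{a,c,d},{a,c,e},{b,c,e}}
  U5: {{a},{c},{a,b},{a,c},{a,d},{a,e},{b,c},{c,d},{c,e},{a,b,c},{a,c,d},{a,c,e},{b,c,e}}
  U6: {{b},{e},{a,b},{a,e},{b,c},{b,e},{c,e},{a,b,c},{a,c,e},{b,c,e}}
  U12: {{b,c},{a,b,c},{b,c,e}}
  U13: {{b,e},{b,c,e}}
  U14: {{b,c},{a,b,c},{b,c,e}}
  U15: {{a,b},{b,c},{a,b,c},{b,c,e}}
  U16: {{b},{a,b},{b,c},{b,e},{a,b,c},{b,c,e}}
  U23: {{c,d},{a,c,d}} {{c,e},{a,c,e},{b,c,e}}
  U24: {{c},{a,c},{b,c},{c,d},{c,e},{a,b,c},{a,c,d},{a,c,e},{b,c,e}}
  U25: {{c},{a,c},{b,c},{c,d},{c,e},{a,b,c},{a,c,d},{a,c,e},{b,c,e}}
  U26: {{b,c},{c,e},{a,b,c},{a,c,e},{b,c,e}}
  U34: {{d},{a,d},{c,d},{a,c,d}} {{c,e},{a,c,e},{b,c,e}}
  U35: {{a,d},{c,d},{a,c,d}} {{a,e},{c,e},{a,c,e},{b,c,e}}
  U36: {{e},{a,e},{b,e},{c,e},{a,c,e},{b,c,e}}
  U45: {{c},{a,c},{a,d},{b,c},{c,d},{c,e},{a,b,c},{a,c,d},{a,c,e},{b,c,e}}
  U46: {{b,c},{c,e},{a,b,c},{a,c,e},{b,c,e}}
  U56: {{a,b},{a,e},{b,c},{c,e},{a,b,c},{a,c,e},{b,c,e}}
  U123: {{b,c,e}}
  U124: {{b,c},{a,b,c},{b,c,e}}
  U125: {{b,c},{a,b,c},{b,c,e}}
  U126: {{b,c},{a,b,c},{b,c,e}}
  U134: {{b,c,e}}
  U135: {{b,c,e}}
  U136: {{b,e},{b,c,e}}
  U145: {{b,c},{a,b,c},{b,c,e}}
  U146: {{b,c},{a,b,c},{b,c,e}}
  U156: {{a,b},{b,c},{a,b,c},{b,c,e}}
  U234: {{c,d},{a,c,d}} {{c,e},{a,c,e},{b,c,e}}
  U235: {{c,d},{a,c,d}} {{c,e},{a,c,e},{b,c,e}}
  U236: {{c,e},{a,c,e},{b,c,e}}
  U245: {{c},{a,c},{b,c},{c,d},{c,e},{a,b,c},{a,c,d},{a,c,e},{b,c,e}}
  U246: {{b,c},{c,e},{a,b,c},{a,c,e},{b,c,e}}
  U256: {{b,c},{c,e},{a,b,c},{a,c,e},{b,c,e}}
  U345: {{a,d},{c,d},{a,c,d}} {{c,e},{a,c,e},{b,c,e}}
  U346: {{c,e},{a,c,e},{b,c,e}}
  U356: {{a,e},{c,e},{a,c,e},{b,c,e}}
  U456: {{b,c},{c,e},{a,b,c},{a,c,e},{b,c,e}}
  U1234: {{b,c,e}}
  U1235: {{b,c,e}}
  U1236: {{b,c,e}}
  U1245: {{b,c},{a,b,c},{b,c,e}}
  U1246: {{b,c},{a,b,c},{b,c,e}}
  U1256: {{b,c},{a,b,c},{b,c,e}}
  U1345: {{b,c,e}}
  U1346: {{b,c,e}}
  U1356: {{b,c,e}}
  U1456: {{b,c},{a,b,c},{b,c,e}}
  U2345: {{c,d},{a,c,d}} {{c,e},{a,c,e},{b,c,e}}
  U2346: {{c,e},{a,c,e},{b,c,e}}
  U2356: {{c,e},{a,c,e},{b,c,e}}
  U2456: {{b,c},{c,e},{a,b,c},{a,c,e},{b,c,e}}
  U3456: {{c,e},{a,c,e},{b,c,e}}
  U12345: {{b,c,e}}
  U12346: {{b,c,e}}
  U12356: {{b,c,e}}
  U12456: {{b,c},{a,b,c},{b,c,e}}
  U13456: {{b,c,e}}
  U23456: {{c,e},{a,c,e},{b,c,e}}
  U123456: {{b,c,e}}
C dims 7,18,23,16; δ0: rk 6, SNF 1^6; δ1: rk 12, SNF 1^12; δ2: rk 11, SNF 1^11
degree 0: 7−6−0 = 1 → Ȟ^0 ≅ Z
degree 1: 18−12−6 = 0 → Ȟ^1 ≅ 0
degree 2: 23−11−12 = 0 → Ȟ^2 ≅ 0

Ȟ^0(U;F) ≅ Z; Ȟ^1(U;F) ≅ 0; Ȟ^2(U;F) ≅ 0


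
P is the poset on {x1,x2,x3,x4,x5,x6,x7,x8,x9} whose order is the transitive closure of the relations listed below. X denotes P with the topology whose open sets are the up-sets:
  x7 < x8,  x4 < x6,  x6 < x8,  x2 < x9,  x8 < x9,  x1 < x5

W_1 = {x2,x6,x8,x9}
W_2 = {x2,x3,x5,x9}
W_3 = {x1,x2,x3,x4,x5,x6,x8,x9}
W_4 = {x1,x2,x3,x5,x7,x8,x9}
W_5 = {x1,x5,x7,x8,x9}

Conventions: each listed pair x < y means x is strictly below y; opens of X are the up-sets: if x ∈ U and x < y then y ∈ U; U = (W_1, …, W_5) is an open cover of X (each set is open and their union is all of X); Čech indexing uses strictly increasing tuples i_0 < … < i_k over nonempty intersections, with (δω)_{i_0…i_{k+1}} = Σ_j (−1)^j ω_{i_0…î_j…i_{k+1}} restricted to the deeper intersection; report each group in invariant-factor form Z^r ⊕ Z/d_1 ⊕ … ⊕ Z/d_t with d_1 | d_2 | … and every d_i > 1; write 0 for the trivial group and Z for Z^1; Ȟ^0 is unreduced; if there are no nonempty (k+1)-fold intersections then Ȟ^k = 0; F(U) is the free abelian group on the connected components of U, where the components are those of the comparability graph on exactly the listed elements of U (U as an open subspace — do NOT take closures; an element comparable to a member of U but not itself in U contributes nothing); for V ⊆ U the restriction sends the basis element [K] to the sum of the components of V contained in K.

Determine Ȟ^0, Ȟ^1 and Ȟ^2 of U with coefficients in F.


Ȟ^0 ≅ Z^3, Ȟ^1 ≅ 0, Ȟ^2 ≅ 0

cover nerve:
  W12={x2,x9} W13={x2,x6,x8,x9} W14={x2,x8,x9} W15={x8,x9} W23={x2,x3,x5,x9} W24={x2,x3,x5,x9} W25={x5,x9} W34={x1,x2,x3,x5,x8,x9} W35={x1,x5,x8,x9} W45={x1,x5,x7,x8,x9}
  W123={x2,x9} W124={x2,x9} W125={x9} W134={x2,x8,x9} W135={x8,x9} W145={x8,x9} W234={x2,x3,x5,x9} W235={x5,x9} W245={x5,x9} W345={x1,x5,x8,x9}
  W1234={x2,x9} W1235={x9} W1245={x9} W1345={x8,x9} W2345={x5,x9}
  W12345={x9}
components per intersection:
  W1: {x2,x6,x8,x9}
  W2: {x2,x9} {x3} {x5}
  W3: {x1,x5} {x2,x4,x6,x8,x9} {x3}
  W4: {x1,x5} {x2,x7,x8,x9} {x3}
  W5: {x1,x5} {x7,x8,x9}
  W12: {x2,x9}
  W13: {x2,x6,x8,x9}
  W14: {x2,x8,x9}
  W15: {x8,x9}
  W23: {x2,x9} {x3} {x5}
  W24: {x2,x9} {x3} {x5}
  W25: {x5} {x9}
  W34: {x1,x5} {x2,x8,x9} {x3}
  W35: {x1,x5} {x8,x9}
  W45: {x1,x5} {x7,x8,x9}
  W123: {x2,x9}
  W124: {x2,x9}
  W125: {x9}
  W134: {x2,x8,x9}
  W135: {x8,x9}
  W145: {x8,x9}
  W234: {x2,x9} {x3} {x5}
  W235: {x5} {x9}
  W245: {x5} {x9}
  W345: {x1,x5} {x8,x9}
  W1234: {x2,x9}
  W1235: {x9}
  W1245: {x9}
  W1345: {x8,x9}
  W2345: {x5} {x9}
  W12345: {x9}
C dims 12,19,15,6; δ0: rk 9, SNF 1^9; δ1: rk 10, SNF 1^10; δ2: rk 5, SNF 1^5
Ȟ^0: (12−9)−0=3 ⇒ Z^3
Ȟ^1: (19−10)−9=0 ⇒ 0
Ȟ^2: (15−5)−10=0 ⇒ 0


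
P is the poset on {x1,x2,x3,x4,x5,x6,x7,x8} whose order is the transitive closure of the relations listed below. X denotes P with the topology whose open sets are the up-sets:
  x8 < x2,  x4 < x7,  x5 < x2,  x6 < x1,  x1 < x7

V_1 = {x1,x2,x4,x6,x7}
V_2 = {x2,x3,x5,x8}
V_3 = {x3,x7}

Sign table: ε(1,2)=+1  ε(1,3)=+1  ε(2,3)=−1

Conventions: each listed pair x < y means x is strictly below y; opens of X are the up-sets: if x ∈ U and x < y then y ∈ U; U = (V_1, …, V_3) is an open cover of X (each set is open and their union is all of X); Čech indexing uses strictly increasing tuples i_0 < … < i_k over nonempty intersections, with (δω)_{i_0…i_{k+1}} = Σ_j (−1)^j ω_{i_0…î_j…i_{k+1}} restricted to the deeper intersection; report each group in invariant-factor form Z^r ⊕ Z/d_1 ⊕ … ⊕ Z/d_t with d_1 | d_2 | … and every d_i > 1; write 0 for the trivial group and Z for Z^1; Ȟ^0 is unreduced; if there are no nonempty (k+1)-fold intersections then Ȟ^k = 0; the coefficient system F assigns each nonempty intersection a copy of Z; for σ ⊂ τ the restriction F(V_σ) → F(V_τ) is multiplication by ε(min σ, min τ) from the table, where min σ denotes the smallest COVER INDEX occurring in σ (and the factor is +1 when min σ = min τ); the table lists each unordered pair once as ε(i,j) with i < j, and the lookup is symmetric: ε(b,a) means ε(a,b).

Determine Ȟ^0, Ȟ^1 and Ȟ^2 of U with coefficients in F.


nerve of the cover:
  V12={x2} V13={x7} V23={x3}
C dims 3,3; δ0: rk 3, SNF 1^2·2
Ȟ^0 = (3 − 3) − 0 = 0, so Ȟ^0 ≅ 0
Ȟ^1 = (3 − 0) − 3 = 0 plus torsion [2], so Ȟ^1 ≅ Z/2
Ȟ^2 = (0 − 0) − 0 = 0, so Ȟ^2 ≅ 0

Ȟ^0 = 0; Ȟ^1 = Z/2; Ȟ^2 = 0


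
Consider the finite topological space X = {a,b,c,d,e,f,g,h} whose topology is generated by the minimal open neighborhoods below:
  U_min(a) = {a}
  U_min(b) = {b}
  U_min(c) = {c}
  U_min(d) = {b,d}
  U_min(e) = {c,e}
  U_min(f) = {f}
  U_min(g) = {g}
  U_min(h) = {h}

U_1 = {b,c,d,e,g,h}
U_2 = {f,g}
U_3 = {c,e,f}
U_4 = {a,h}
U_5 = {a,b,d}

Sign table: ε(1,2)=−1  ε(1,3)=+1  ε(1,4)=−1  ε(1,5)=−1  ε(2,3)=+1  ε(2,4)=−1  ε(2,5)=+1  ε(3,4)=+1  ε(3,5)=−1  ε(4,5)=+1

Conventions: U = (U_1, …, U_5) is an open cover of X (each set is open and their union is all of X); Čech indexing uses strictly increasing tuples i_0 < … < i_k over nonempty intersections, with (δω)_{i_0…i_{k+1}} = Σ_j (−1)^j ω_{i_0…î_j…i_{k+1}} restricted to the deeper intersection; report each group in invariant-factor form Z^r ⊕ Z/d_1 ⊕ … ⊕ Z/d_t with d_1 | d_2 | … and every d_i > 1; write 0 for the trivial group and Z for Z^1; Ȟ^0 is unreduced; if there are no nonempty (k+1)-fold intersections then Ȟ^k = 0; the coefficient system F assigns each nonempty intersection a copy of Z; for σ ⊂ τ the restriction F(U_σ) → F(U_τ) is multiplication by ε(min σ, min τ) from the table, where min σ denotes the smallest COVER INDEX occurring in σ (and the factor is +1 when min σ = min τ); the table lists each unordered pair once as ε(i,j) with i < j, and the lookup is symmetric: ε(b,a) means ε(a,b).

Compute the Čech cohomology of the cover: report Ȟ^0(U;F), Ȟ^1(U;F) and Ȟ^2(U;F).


Ȟ^0 = 0, Ȟ^1 = Z ⊕ Z/2 and Ȟ^2 = 0

nerve of the cover:
  U12={g} U13={c,e} U14={h} U15={b,d} U23={f} U45={a}
C dims 5,6; δ0: rk 5, SNF 1^4·2
Ȟ^0 = (5 − 5) − 0 = 0, so Ȟ^0 ≅ 0
Ȟ^1 = (6 − 0) − 5 = 1 plus torsion [2], so Ȟ^1 ≅ Z ⊕ Z/2
Ȟ^2 = (0 − 0) − 0 = 0, so Ȟ^2 ≅ 0


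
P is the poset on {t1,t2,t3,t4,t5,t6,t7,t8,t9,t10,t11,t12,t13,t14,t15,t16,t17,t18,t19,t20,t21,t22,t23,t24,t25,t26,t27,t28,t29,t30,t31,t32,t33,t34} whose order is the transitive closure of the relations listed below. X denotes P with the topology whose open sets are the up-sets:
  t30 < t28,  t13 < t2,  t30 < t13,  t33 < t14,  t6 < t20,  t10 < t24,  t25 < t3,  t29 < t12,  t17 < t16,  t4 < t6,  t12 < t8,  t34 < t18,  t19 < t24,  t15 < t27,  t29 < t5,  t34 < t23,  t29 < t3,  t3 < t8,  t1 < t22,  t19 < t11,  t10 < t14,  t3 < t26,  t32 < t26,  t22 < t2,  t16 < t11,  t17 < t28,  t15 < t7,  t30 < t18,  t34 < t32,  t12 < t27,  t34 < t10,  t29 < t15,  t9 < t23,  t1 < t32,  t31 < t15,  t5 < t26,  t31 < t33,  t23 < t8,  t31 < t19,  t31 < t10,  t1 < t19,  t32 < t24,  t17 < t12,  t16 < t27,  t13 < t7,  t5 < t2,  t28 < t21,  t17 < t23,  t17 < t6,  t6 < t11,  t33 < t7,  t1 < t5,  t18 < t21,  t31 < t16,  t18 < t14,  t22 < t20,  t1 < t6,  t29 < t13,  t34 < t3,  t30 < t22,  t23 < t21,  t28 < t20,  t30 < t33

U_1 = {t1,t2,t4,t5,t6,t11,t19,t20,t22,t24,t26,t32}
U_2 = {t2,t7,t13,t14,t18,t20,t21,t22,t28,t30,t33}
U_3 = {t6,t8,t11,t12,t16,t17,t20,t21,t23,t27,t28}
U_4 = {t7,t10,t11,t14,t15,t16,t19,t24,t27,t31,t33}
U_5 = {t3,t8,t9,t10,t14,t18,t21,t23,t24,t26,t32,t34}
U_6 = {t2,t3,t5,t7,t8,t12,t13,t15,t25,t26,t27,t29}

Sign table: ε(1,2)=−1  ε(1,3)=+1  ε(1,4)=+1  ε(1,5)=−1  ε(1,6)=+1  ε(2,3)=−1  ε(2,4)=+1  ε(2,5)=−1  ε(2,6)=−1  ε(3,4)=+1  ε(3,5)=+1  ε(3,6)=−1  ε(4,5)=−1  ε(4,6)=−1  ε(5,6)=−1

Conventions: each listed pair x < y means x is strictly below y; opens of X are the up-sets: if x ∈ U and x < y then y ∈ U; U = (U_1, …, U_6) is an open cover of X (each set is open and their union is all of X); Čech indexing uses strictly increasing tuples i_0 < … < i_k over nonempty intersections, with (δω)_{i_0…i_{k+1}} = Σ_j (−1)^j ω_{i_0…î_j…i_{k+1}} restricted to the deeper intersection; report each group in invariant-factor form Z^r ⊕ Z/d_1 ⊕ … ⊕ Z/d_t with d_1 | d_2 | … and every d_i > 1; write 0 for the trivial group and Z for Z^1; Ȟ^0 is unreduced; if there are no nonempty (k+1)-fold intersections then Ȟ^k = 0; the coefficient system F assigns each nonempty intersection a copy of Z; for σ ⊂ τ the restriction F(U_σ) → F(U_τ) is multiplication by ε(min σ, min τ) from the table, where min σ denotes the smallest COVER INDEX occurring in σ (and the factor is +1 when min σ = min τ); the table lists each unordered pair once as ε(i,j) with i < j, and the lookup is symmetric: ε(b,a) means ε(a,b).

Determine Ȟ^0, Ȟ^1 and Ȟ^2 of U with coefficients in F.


nonempty intersections:
  U12={t2,t20,t22} U13={t6,t11,t20} U14={t11,t19,t24} U15={t24,t26,t32} U16={t2,t5,t26} U23={t20,t21,t28} U24={t7,t14,t33} U25={t14,t18,t21} U26={t2,t7,t13} U34={t11,t16,t27} U35={t8,t21,t23} U36={t8,t12,t27} U45={t10,t14,t24} U46={t7,t15,t27} U56={t3,t8,t26}
  U123={t20} U126={t2} U134={t11} U145={t24} U156={t26} U235={t21} U245={t14} U246={t7} U346={t27} U356={t8}
C dims 6,15,10; δ0: rk 6, SNF 1^5·2; δ1: rk 9, SNF 1^9
Ȟ^0: (6−6)−0=0 ⇒ 0
Ȟ^1: (15−9)−6=0 plus torsion [2] ⇒ Z/2
Ȟ^2: (10−0)−9=1 ⇒ Z

Ȟ^0 ≅ 0, Ȟ^1 ≅ Z/2, Ȟ^2 ≅ Z


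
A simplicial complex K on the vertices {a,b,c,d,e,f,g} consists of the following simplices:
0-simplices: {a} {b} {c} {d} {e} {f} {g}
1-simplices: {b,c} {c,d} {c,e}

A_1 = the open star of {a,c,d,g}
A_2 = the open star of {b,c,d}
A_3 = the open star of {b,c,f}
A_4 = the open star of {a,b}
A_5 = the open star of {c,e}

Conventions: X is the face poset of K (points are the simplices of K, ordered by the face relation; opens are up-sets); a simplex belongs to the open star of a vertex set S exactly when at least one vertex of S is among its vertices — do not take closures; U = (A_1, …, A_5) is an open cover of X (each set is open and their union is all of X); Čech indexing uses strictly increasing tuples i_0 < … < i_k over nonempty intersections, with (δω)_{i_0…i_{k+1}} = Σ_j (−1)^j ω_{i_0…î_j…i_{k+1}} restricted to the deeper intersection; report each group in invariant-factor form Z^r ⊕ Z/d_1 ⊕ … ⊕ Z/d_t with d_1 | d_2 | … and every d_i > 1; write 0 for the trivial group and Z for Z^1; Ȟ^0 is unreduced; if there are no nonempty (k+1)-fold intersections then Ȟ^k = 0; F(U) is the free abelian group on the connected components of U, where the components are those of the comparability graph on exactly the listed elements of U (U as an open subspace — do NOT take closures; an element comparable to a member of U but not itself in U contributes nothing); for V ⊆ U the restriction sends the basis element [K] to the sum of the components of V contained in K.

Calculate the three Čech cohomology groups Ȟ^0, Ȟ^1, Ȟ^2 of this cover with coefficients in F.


Ȟ^0 = Z^4; Ȟ^1 = 0; Ȟ^2 = 0

nonempty overlaps:
  A1={{a},{c},{d},{g},{b,c},{c,d},{c,e}} A2={{b},{c},{d},{b,c},{c,d},{c,e}} A3={{b},{c},{f},{b,c},{c,d},{c,e}} A4={{a},{b},{b,c}} A5={{c},{e},{b,c},{c,d},{c,e}}
  A12={{c},{d},{b,c},{c,d},{c,e}} A13={{c},{b,c},{c,d},{c,e}} A14={{a},{b,c}} A15={{c},{b,c},{c,d},{c,e}} A23={{b},{c},{b,c},{c,d},{c,e}} A24={{b},{b,c}} A25={{c},{b,c},{c,d},{c,e}} A34={{b},{b,c}} A35={{c},{b,c},{c,d},{c,e}} A45={{b,c}}
  A123={{c},{b,c},{c,d},{c,e}} A124={{b,c}} A125={{c},{b,c},{c,d},{c,e}} A134={{b,c}} A135={{c},{b,c},{c,d},{c,e}} A145={{b,c}} A234={{b},{b,c}} A235={{c},{b,c},{c,d},{c,e}} A245={{b,c}} A345={{b,c}}
  A1234={{b,c}} A1235={{c},{b,c},{c,d},{c,e}} A1245={{b,c}} A1345={{b,c}} A2345={{b,c}}
  A12345={{b,c}}
components per intersection:
  A1: {{a}} {{c},{d},{b,c},{c,d},{c,e}} {{g}}
  A2: {{b},{c},{d},{b,c},{c,d},{c,e}}
  A3: {{b},{c},{b,c},{c,d},{c,e}} {{f}}
  A4: {{a}} {{b},{b,c}}
  A5: {{c},{e},{b,c},{c,d},{c,e}}
  A12: {{c},{d},{b,c},{c,d},{c,e}}
  A13: {{c},{b,c},{c,d},{c,e}}
  A14: {{a}} {{b,c}}
  A15: {{c},{b,c},{c,d},{c,e}}
  A23: {{b},{c},{b,c},{c,d},{c,e}}
  A24: {{b},{b,c}}
  A25: {{c},{b,c},{c,d},{c,e}}
  A34: {{b},{b,c}}
  A35: {{c},{b,c},{c,d},{c,e}}
  A45: {{b,c}}
  A123: {{c},{b,c},{c,d},{c,e}}
  A124: {{b,c}}
  A125: {{c},{b,c},{c,d},{c,e}}
  A134: {{b,c}}
  A135: {{c},{b,c},{c,d},{c,e}}
  A145: {{b,c}}
  A234: {{b},{b,c}}
  A235: {{c},{b,c},{c,d},{c,e}}
  A245: {{b,c}}
  A345: {{b,c}}
  A1234: {{b,c}}
  A1235: {{c},{b,c},{c,d},{c,e}}
  A1245: {{b,c}}
  A1345: {{b,c}}
  A2345: {{b,c}}
  A12345: {{b,c}}
C dims 9,11,10,5; δ0: rk 5, SNF 1^5; δ1: rk 6, SNF 1^6; δ2: rk 4, SNF 1^4
degree 0: 9−5−0 = 4 → Ȟ^0 ≅ Z^4
degree 1: 11−6−5 = 0 → Ȟ^1 ≅ 0
degree 2: 10−4−6 = 0 → Ȟ^2 ≅ 0


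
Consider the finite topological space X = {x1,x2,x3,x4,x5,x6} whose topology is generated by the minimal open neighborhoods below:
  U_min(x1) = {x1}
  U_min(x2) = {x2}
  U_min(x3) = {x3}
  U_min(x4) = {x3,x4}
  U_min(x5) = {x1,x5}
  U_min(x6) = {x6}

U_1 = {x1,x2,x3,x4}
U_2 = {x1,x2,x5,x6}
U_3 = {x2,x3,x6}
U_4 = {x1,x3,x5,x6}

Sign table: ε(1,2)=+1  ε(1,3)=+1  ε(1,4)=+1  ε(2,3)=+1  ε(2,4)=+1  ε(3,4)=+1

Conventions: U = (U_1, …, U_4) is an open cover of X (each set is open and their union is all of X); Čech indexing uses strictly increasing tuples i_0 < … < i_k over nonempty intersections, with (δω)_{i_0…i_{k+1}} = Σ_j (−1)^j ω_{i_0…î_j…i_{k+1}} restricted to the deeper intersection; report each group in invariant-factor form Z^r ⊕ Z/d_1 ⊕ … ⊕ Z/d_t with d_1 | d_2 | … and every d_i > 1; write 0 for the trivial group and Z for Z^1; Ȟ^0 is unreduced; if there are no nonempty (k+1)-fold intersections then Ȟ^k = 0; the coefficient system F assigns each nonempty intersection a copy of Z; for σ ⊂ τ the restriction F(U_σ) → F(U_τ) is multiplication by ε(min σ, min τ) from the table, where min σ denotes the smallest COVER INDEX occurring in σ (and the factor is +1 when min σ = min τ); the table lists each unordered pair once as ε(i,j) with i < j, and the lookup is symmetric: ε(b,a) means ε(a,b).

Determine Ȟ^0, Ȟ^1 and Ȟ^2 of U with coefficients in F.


Ȟ^0 ≅ Z, Ȟ^1 ≅ 0, Ȟ^2 ≅ Z

intersection data:
  U12={x1,x2} U13={x2,x3} U14={x1,x3} U23={x2,x6} U24={x1,x5,x6} U34={x3,x6}
  U123={x2} U124={x1} U134={x3} U234={x6}
C dims 4,6,4; δ0: rk 3, SNF 1^3; δ1: rk 3, SNF 1^3
Ȟ^0 = (4 − 3) − 0 = 1, so Ȟ^0 ≅ Z
Ȟ^1 = (6 − 3) − 3 = 0, so Ȟ^1 ≅ 0
Ȟ^2 = (4 − 0) − 3 = 1, so Ȟ^2 ≅ Z


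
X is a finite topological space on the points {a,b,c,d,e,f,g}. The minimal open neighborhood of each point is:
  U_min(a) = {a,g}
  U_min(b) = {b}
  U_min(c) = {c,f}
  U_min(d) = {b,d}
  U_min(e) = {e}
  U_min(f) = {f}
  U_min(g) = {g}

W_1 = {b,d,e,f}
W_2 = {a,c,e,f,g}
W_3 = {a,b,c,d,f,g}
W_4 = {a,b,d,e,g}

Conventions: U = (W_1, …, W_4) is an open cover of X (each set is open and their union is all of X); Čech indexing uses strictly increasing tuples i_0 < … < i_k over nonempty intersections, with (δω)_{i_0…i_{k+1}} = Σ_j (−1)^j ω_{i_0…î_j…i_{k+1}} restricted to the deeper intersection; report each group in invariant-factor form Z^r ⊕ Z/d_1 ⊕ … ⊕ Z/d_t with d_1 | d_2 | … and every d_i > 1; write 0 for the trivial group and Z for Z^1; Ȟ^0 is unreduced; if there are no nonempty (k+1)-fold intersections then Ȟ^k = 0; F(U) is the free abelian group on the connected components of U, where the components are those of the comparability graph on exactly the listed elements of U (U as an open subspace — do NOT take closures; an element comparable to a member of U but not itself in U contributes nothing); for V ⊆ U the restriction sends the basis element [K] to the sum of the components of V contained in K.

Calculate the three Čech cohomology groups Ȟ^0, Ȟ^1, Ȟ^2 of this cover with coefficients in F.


Ȟ^0 ≅ Z^4; Ȟ^1 ≅ 0; Ȟ^2 ≅ 0

cover nerve:
  W12={e,f} W13={b,d,f} W14={b,d,e} W23={a,c,f,g} W24={a,e,g} W34={a,b,d,g}
  W123={f} W124={e} W134={b,d} W234={a,g}
components per intersection:
  W1: {b,d} {e} {f}
  W2: {a,g} {c,f} {e}
  W3: {a,g} {b,d} {c,f}
  W4: {a,g} {b,d} {e}
  W12: {e} {f}
  W13: {b,d} {f}
  W14: {b,d} {e}
  W23: {a,g} {c,f}
  W24: {a,g} {e}
  W34: {a,g} {b,d}
  W123: {f}
  W124: {e}
  W134: {b,d}
  W234: {a,g}
C dims 12,12,4; δ0: rk 8, SNF 1^8; δ1: rk 4, SNF 1^4
Ȟ^0: (12−8)−0=4 ⇒ Z^4
Ȟ^1: (12−4)−8=0 ⇒ 0
Ȟ^2: (4−0)−4=0 ⇒ 0


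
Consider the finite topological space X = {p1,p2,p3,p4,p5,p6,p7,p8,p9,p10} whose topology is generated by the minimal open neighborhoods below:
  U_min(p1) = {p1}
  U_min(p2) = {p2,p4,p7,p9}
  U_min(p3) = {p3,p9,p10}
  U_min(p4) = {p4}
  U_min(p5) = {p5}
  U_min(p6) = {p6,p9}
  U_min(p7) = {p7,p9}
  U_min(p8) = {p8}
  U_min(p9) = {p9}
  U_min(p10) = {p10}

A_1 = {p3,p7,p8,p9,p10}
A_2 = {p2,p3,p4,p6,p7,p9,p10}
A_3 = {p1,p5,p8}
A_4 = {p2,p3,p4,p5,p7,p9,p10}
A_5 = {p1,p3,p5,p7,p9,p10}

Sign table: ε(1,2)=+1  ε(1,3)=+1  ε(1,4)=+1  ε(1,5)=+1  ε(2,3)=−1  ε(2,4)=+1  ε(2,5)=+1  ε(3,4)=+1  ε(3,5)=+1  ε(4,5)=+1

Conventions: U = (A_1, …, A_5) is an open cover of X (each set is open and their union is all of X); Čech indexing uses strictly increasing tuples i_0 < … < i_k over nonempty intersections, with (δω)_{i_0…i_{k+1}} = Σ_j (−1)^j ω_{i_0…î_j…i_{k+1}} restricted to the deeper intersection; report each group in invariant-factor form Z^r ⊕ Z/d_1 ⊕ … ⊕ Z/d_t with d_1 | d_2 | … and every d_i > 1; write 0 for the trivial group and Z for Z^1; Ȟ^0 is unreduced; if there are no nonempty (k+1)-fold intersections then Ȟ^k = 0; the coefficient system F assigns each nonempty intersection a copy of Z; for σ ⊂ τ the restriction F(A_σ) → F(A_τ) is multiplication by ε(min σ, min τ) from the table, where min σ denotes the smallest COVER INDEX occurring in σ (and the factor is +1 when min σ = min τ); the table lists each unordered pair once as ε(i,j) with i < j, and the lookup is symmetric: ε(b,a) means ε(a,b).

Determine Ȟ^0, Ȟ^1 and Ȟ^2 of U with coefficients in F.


Ȟ^0 = Z, Ȟ^1 = Z, Ȟ^2 = 0

nerve simplices:
  A12={p3,p7,p9,p10} A13={p8} A14={p3,p7,p9,p10} A15={p3,p7,p9,p10} A24={p2,p3,p4,p7,p9,p10} A25={p3,p7,p9,p10} A34={p5} A35={p1,p5} A45={p3,p5,p7,p9,p10}
  A124={p3,p7,p9,p10} A125={p3,p7,p9,p10} A145={p3,p7,p9,p10} A245={p3,p7,p9,p10} A345={p5}
  A1245={p3,p7,p9,p10}
C dims 5,9,5,1; δ0: rk 4, SNF 1^4; δ1: rk 4, SNF 1^4; δ2: rk 1, SNF 1^1
degree 0: 5−4−0 = 1 → Ȟ^0 ≅ Z
degree 1: 9−4−4 = 1 → Ȟ^1 ≅ Z
degree 2: 5−1−4 = 0 → Ȟ^2 ≅ 0


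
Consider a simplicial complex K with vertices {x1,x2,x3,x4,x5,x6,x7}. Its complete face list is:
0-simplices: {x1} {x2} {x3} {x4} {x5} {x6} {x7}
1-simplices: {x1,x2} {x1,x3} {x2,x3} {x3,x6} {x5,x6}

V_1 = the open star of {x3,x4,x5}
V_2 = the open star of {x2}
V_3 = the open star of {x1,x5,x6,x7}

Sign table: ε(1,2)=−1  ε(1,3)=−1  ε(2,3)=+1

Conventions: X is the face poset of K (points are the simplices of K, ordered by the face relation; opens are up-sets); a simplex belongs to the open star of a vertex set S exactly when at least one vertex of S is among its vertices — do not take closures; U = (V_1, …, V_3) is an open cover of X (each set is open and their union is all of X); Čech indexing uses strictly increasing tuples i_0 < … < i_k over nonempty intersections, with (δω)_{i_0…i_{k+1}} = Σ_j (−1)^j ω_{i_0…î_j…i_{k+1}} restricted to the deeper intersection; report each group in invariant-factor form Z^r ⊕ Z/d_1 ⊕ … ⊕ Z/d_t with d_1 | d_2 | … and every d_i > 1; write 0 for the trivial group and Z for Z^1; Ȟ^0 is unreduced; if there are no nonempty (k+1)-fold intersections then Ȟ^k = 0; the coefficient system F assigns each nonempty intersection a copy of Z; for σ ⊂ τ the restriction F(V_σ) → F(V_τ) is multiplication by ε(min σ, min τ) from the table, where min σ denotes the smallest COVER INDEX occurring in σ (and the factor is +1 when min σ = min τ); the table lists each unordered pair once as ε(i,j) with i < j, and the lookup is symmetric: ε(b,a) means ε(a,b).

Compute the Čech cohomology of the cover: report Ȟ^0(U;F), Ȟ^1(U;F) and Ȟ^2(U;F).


Ȟ^0(U;F) ≅ Z, Ȟ^1(U;F) ≅ Z, Ȟ^2(U;F) ≅ 0

cover nerve:
  V1={{x3},{x4},{x5},{x1,x3},{x2,x3},{x3,x6},{x5,x6}} V2={{x2},{x1,x2},{x2,x3}} V3={{x1},{x5},{x6},{x7},{x1,x2},{x1,x3},{x3,x6},{x5,x6}}
  V12={{x2,x3}} V13={{x5},{x1,x3},{x3,x6},{x5,x6}} V23={{x1,x2}}
C dims 3,3; δ0: rk 2, SNF 1^2
Ȟ^0: (3−2)−0=1 ⇒ Z
Ȟ^1: (3−0)−2=1 ⇒ Z
Ȟ^2: (0−0)−0=0 ⇒ 0


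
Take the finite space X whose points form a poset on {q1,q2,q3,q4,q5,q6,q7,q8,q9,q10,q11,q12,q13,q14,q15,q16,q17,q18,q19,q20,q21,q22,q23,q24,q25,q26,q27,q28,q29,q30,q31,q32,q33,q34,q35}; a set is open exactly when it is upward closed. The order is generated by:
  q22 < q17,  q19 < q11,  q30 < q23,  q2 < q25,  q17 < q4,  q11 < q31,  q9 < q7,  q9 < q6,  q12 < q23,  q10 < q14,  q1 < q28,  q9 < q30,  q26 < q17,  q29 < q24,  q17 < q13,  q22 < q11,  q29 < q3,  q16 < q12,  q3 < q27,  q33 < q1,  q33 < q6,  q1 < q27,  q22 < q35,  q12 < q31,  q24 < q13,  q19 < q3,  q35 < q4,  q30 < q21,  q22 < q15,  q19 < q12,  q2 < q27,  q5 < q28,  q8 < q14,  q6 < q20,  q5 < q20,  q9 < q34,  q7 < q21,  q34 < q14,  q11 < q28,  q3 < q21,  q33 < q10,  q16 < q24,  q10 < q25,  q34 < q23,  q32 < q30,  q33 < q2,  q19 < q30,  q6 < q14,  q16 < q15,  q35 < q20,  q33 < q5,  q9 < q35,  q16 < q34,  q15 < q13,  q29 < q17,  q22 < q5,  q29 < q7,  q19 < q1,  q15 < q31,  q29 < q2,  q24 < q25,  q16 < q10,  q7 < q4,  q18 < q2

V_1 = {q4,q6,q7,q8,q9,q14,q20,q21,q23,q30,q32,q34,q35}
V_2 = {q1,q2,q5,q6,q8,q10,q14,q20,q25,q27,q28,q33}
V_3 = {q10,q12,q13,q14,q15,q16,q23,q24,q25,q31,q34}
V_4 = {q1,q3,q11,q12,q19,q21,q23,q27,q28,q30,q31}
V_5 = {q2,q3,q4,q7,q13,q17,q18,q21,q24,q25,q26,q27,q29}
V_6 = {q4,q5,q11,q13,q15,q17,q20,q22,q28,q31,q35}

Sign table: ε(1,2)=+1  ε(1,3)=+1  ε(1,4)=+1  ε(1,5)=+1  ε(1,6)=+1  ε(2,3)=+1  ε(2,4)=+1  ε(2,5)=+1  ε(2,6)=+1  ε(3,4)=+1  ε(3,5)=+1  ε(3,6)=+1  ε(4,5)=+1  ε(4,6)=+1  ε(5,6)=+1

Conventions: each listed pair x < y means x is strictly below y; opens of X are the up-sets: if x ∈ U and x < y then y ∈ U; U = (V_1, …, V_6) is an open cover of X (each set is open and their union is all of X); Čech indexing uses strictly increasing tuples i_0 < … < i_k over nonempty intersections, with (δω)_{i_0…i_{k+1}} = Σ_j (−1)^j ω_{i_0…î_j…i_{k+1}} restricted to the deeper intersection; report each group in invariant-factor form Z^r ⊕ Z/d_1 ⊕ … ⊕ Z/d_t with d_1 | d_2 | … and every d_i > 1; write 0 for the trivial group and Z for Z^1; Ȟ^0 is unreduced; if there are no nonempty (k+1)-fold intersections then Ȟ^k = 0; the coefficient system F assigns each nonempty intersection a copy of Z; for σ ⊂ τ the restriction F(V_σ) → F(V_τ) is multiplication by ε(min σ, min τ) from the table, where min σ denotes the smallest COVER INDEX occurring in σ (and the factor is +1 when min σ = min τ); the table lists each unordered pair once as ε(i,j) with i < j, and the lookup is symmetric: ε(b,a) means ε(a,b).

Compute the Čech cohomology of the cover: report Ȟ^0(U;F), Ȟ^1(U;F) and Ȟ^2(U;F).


intersection data:
  V12={q6,q8,q14,q20} V13={q14,q23,q34} V14={q21,q23,q30} V15={q4,q7,q21} V16={q4,q20,q35} V23={q10,q14,q25} V24={q1,q27,q28} V25={q2,q25,q27} V26={q5,q20,q28} V34={q12,q23,q31} V35={q13,q24,q25} V36={q13,q15,q31} V45={q3,q21,q27} V46={q11,q28,q31} V56={q4,q13,q17}
  V123={q14} V126={q20} V134={q23} V145={q21} V156={q4} V235={q25} V245={q27} V246={q28} V346={q31} V356={q13}
C dims 6,15,10; δ0: rk 5, SNF 1^5; δ1: rk 10, SNF 1^9·2
Ȟ^0 = (6 − 5) − 0 = 1, so Ȟ^0 ≅ Z
Ȟ^1 = (15 − 10) − 5 = 0, so Ȟ^1 ≅ 0
Ȟ^2 = (10 − 0) − 10 = 0 plus torsion [2], so Ȟ^2 ≅ Z/2

Ȟ^0 = Z; Ȟ^1 = 0; Ȟ^2 = Z/2


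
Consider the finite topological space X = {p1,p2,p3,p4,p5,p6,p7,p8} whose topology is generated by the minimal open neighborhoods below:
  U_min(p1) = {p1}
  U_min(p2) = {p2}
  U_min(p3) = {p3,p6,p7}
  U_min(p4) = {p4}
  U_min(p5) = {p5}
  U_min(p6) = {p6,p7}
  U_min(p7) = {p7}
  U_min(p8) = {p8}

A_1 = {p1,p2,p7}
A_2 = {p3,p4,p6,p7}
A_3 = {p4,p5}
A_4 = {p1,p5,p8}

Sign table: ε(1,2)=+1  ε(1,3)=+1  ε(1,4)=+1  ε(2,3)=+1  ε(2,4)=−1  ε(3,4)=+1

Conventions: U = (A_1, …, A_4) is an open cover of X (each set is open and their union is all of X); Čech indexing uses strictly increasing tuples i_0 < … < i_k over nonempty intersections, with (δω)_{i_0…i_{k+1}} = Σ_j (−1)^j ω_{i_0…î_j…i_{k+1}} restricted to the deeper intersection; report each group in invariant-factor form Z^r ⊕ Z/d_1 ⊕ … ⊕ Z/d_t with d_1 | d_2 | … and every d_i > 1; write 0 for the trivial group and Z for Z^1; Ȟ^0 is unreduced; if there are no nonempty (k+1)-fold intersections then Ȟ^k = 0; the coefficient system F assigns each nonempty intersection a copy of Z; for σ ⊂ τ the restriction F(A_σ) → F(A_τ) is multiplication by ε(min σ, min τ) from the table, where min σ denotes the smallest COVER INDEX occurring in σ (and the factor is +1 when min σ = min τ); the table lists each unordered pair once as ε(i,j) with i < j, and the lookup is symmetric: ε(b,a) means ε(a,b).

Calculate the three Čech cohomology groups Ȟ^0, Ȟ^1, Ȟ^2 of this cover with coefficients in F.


Ȟ^0 = Z, Ȟ^1 = Z and Ȟ^2 = 0

nerve of the cover:
  A12={p7} A14={p1} A23={p4} A34={p5}
C dims 4,4; δ0: rk 3, SNF 1^3
Ȟ^0 = (4 − 3) − 0 = 1, so Ȟ^0 ≅ Z
Ȟ^1 = (4 − 0) − 3 = 1, so Ȟ^1 ≅ Z
Ȟ^2 = (0 − 0) − 0 = 0, so Ȟ^2 ≅ 0


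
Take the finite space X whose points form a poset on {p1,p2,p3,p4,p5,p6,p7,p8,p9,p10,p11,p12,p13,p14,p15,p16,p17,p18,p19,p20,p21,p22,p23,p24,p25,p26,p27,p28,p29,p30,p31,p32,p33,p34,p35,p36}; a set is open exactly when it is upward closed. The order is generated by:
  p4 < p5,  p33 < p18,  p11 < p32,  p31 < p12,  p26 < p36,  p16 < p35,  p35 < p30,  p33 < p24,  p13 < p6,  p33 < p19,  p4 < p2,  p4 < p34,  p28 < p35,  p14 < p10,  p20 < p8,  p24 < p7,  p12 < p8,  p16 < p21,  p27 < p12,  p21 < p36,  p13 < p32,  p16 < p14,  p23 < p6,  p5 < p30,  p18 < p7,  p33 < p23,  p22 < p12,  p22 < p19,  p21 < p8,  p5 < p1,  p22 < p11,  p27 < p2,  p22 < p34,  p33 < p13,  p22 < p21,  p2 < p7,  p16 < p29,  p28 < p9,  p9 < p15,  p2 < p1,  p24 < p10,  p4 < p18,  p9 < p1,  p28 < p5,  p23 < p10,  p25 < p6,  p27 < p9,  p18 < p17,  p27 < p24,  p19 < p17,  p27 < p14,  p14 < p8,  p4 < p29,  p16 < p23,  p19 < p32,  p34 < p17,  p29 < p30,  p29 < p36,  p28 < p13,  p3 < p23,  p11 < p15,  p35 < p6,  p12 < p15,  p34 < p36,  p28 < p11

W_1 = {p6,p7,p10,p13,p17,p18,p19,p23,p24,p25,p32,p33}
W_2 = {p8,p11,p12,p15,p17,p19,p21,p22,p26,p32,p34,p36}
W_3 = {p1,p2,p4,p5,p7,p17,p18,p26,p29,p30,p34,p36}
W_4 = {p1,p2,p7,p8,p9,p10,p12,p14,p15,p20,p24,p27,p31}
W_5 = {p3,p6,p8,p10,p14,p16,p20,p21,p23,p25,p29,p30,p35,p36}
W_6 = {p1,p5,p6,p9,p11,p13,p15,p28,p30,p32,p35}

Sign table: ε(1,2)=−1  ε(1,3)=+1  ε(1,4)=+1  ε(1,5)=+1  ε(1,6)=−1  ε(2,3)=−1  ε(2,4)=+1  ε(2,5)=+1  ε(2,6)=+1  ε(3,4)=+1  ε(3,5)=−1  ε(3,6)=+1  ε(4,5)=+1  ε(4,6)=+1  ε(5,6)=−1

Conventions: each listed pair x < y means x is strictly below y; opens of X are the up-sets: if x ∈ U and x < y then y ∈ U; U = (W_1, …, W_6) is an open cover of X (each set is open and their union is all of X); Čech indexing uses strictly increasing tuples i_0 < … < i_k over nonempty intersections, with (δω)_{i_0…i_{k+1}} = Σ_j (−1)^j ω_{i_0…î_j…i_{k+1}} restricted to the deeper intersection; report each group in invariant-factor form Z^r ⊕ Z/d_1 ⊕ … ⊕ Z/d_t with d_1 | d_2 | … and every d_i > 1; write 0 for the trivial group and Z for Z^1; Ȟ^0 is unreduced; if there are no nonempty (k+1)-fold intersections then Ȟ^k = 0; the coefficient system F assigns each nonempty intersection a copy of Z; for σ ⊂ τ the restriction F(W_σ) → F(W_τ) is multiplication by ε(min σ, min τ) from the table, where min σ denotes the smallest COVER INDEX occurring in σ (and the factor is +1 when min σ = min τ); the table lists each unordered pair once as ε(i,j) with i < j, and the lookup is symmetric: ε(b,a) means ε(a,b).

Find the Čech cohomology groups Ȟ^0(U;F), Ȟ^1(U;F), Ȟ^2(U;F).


cover nerve:
  W12={p17,p19,p32} W13={p7,p17,p18} W14={p7,p10,p24} W15={p6,p10,p23,p25} W16={p6,p13,p32} W23={p17,p26,p34,p36} W24={p8,p12,p15} W25={p8,p21,p36} W26={p11,p15,p32} W34={p1,p2,p7} W35={p29,p30,p36} W36={p1,p5,p30} W45={p8,p10,p14,p20} W46={p1,p9,p15} W56={p6,p30,p35}
  W123={p17} W126={p32} W134={p7} W145={p10} W156={p6} W235={p36} W245={p8} W246={p15} W346={p1} W356={p30}
C dims 6,15,10; δ0: rk 6, SNF 1^5·2; δ1: rk 9, SNF 1^9
Ȟ^0: (6−6)−0=0 ⇒ 0
Ȟ^1: (15−9)−6=0 plus torsion [2] ⇒ Z/2
Ȟ^2: (10−0)−9=1 ⇒ Z

Ȟ^0 = 0, Ȟ^1 = Z/2, Ȟ^2 = Z


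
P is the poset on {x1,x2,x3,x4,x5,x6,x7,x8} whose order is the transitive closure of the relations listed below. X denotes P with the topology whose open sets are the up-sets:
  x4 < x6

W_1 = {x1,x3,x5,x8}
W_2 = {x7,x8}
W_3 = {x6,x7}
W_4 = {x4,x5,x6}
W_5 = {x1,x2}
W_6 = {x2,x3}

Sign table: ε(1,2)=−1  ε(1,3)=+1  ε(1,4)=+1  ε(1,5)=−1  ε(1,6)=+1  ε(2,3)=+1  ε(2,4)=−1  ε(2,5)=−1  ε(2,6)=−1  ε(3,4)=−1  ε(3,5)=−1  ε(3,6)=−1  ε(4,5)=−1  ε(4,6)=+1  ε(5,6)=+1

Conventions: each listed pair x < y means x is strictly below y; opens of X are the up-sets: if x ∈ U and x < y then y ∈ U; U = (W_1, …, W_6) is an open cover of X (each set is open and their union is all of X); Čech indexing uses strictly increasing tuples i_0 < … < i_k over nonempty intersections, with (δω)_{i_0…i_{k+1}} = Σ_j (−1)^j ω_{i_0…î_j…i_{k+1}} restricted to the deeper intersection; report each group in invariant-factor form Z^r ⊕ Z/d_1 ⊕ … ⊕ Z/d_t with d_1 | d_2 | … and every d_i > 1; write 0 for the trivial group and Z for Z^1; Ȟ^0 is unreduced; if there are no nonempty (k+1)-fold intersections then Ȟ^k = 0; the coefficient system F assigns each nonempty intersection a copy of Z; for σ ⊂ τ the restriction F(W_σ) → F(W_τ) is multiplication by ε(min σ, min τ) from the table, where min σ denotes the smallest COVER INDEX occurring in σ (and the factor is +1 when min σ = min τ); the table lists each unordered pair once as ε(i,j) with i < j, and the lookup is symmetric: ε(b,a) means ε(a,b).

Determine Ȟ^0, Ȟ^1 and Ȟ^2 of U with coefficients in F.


Ȟ^0 = 0,  Ȟ^1 = Z ⊕ Z/2,  Ȟ^2 = 0

nerve of the cover:
  W12={x8} W14={x5} W15={x1} W16={x3} W23={x7} W34={x6} W56={x2}
C dims 6,7; δ0: rk 6, SNF 1^5·2
Ȟ^0 = (6 − 6) − 0 = 0, so Ȟ^0 ≅ 0
Ȟ^1 = (7 − 0) − 6 = 1 plus torsion [2], so Ȟ^1 ≅ Z ⊕ Z/2
Ȟ^2 = (0 − 0) − 0 = 0, so Ȟ^2 ≅ 0


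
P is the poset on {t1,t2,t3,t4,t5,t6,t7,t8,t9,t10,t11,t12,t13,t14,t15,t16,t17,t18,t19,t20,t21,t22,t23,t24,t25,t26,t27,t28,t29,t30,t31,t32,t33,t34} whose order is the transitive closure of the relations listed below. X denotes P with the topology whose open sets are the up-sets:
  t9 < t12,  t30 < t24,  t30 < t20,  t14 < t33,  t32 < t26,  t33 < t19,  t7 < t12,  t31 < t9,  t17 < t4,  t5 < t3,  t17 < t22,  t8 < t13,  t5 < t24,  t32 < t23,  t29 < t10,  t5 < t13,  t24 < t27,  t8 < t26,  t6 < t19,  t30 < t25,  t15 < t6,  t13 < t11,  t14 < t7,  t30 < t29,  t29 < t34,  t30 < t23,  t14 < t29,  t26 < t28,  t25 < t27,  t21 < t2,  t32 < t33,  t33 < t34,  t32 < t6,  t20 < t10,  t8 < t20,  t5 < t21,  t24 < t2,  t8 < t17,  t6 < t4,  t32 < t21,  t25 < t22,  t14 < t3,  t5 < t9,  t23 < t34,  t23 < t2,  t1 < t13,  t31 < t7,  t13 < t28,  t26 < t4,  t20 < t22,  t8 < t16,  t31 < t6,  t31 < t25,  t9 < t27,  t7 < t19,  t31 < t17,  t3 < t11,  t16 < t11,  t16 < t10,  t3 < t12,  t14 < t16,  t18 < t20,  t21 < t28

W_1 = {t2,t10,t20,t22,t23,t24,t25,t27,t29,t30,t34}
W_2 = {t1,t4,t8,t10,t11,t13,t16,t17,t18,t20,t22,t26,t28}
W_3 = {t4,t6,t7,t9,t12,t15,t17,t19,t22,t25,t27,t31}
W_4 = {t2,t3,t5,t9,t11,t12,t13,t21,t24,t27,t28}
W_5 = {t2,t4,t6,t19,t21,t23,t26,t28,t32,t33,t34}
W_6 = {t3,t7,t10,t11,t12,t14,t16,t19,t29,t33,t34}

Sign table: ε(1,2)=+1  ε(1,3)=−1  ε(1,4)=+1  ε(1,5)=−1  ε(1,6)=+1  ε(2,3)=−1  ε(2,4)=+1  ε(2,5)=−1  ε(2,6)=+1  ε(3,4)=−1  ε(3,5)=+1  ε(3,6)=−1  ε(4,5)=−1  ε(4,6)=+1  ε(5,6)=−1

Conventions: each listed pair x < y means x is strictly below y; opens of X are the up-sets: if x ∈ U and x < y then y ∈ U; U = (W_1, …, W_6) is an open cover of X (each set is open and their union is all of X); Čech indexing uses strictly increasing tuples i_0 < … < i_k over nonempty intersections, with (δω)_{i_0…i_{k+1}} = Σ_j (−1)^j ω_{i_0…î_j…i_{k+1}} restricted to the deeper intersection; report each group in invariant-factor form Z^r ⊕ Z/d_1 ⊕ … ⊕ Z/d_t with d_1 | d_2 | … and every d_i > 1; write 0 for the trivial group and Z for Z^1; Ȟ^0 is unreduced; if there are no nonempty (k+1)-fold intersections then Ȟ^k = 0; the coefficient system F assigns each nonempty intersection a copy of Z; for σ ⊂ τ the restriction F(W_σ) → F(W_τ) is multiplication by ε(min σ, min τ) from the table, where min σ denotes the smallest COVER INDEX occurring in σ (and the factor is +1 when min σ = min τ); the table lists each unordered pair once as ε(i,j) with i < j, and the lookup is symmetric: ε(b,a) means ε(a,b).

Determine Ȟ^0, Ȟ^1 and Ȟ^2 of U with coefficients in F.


nonempty intersections:
  W12={t10,t20,t22} W13={t22,t25,t27} W14={t2,t24,t27} W15={t2,t23,t34} W16={t10,t29,t34} W23={t4,t17,t22} W24={t11,t13,t28} W25={t4,t26,t28} W26={t10,t11,t16} W34={t9,t12,t27} W35={t4,t6,t19} W36={t7,t12,t19} W45={t2,t21,t28} W46={t3,t11,t12} W56={t19,t33,t34}
  W123={t22} W126={t10} W134={t27} W145={t2} W156={t34} W235={t4} W245={t28} W246={t11} W346={t12} W356={t19}
C dims 6,15,10; δ0: rk 5, SNF 1^5; δ1: rk 10, SNF 1^9·2
Ȟ^0: (6−5)−0=1 ⇒ Z
Ȟ^1: (15−10)−5=0 ⇒ 0
Ȟ^2: (10−0)−10=0 plus torsion [2] ⇒ Z/2

Ȟ^0 ≅ Z,  Ȟ^1 ≅ 0,  Ȟ^2 ≅ Z/2
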